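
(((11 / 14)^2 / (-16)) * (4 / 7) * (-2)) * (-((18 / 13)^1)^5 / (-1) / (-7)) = -0.03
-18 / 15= -6 / 5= -1.20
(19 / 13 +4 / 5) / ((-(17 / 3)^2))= -1323 / 18785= -0.07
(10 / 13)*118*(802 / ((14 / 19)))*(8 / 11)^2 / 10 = 57538688 / 11011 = 5225.56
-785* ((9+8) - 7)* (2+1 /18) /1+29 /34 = -4937389 /306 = -16135.26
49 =49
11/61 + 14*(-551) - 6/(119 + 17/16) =-903918959/117181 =-7713.87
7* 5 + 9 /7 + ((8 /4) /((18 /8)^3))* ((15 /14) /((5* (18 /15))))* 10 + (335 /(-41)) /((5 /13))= 3212693 /209223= 15.36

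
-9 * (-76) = 684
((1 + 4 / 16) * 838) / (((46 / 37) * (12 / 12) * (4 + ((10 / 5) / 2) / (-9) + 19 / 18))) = 170.40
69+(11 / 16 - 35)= 555 / 16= 34.69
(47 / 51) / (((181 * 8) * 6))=47 / 443088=0.00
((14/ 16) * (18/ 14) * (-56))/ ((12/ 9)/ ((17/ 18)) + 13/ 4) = -4284/ 317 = -13.51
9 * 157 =1413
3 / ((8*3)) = 1 / 8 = 0.12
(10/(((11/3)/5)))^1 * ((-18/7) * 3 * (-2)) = 16200/77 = 210.39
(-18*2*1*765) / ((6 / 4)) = -18360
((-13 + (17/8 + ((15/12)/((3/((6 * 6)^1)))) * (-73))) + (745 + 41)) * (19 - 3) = -5118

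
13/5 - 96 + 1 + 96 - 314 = -1552/5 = -310.40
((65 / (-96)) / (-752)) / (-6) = -65 / 433152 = -0.00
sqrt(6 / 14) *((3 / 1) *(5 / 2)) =15 *sqrt(21) / 14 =4.91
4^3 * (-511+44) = -29888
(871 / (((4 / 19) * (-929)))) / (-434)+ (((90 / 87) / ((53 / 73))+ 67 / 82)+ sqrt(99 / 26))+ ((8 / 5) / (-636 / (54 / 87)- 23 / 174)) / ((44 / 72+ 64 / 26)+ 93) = 3 * sqrt(286) / 26+ 4587733764971017132831 / 2037026444062738028600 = 4.20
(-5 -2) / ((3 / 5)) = -35 / 3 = -11.67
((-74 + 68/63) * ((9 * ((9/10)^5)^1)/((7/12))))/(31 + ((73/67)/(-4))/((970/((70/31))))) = -27326359227357/1275104796875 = -21.43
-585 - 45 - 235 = -865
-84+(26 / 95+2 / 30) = -23843 / 285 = -83.66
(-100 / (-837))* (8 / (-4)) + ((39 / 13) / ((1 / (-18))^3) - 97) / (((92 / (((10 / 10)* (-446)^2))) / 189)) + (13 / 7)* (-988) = -7189252014.79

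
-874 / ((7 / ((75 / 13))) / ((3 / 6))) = -32775 / 91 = -360.16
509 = 509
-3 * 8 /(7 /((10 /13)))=-240 /91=-2.64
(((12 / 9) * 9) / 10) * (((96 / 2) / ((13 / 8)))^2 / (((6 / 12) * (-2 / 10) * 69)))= -589824 / 3887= -151.74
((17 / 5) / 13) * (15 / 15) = 17 / 65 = 0.26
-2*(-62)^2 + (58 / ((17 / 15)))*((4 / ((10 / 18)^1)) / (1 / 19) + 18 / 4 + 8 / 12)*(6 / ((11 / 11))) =610370 / 17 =35904.12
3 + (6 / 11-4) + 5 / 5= 6 / 11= 0.55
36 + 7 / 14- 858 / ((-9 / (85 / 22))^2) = -36122 / 297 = -121.62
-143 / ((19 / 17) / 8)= -19448 / 19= -1023.58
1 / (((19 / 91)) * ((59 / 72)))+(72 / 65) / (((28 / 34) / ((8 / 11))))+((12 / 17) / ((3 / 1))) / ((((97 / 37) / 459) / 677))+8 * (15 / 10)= 15188568839952 / 544228685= 27908.43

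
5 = 5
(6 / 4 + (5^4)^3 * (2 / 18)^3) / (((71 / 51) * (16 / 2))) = 8300818429 / 276048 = 30070.20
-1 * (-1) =1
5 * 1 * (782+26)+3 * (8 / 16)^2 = 16163 / 4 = 4040.75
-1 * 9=-9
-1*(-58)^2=-3364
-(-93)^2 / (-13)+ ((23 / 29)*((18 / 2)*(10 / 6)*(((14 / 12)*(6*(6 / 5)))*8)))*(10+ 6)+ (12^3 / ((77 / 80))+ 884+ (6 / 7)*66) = 470048489 / 29029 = 16192.38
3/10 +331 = 3313/10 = 331.30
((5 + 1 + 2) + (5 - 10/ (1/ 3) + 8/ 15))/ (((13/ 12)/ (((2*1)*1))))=-152/ 5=-30.40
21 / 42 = 1 / 2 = 0.50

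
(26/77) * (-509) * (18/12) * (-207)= 4109157/77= 53365.68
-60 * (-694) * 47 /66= 326180 /11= 29652.73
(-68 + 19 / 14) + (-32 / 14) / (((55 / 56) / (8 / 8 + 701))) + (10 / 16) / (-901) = -4718715521 / 2775080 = -1700.39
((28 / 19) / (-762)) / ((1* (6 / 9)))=-7 / 2413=-0.00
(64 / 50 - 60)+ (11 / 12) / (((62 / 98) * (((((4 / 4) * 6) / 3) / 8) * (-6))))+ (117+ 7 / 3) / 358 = -827969 / 13950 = -59.35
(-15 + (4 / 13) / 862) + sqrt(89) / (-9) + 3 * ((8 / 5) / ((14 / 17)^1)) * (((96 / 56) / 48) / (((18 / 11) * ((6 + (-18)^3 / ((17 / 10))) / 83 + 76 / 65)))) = -16.05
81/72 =1.12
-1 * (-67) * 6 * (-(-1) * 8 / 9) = 1072 / 3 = 357.33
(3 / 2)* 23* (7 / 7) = 69 / 2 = 34.50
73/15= 4.87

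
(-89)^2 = 7921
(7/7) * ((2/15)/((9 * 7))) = 2/945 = 0.00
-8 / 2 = -4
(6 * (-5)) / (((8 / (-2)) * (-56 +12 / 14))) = -105 / 772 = -0.14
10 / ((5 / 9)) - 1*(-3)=21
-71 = -71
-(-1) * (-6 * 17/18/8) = -17/24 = -0.71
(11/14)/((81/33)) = 121/378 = 0.32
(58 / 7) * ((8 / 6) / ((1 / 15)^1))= 1160 / 7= 165.71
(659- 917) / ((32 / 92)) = -741.75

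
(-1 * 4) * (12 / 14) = -24 / 7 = -3.43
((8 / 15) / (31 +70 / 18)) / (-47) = -0.00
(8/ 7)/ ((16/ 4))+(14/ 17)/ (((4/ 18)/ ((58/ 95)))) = 28808/ 11305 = 2.55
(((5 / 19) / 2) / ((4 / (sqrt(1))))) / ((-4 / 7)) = -35 / 608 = -0.06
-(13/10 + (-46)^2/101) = -22473/1010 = -22.25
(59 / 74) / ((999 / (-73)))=-4307 / 73926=-0.06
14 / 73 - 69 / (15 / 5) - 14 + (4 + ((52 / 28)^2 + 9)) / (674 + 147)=-108036485 / 2936717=-36.79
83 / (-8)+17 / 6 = -181 / 24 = -7.54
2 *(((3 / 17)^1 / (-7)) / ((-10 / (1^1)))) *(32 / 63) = 32 / 12495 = 0.00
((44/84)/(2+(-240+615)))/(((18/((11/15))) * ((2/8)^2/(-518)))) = -0.47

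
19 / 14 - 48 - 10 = -793 / 14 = -56.64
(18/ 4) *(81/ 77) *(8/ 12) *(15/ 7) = 6.76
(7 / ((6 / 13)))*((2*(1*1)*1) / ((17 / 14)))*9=224.82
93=93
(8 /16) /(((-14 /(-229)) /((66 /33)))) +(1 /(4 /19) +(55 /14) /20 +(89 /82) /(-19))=926855 /43624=21.25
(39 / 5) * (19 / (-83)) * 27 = -20007 / 415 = -48.21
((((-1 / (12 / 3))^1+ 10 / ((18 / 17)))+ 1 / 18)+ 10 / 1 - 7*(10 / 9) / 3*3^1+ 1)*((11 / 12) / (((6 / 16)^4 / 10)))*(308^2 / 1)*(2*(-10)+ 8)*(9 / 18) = -2398890475520 / 729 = -3290659088.50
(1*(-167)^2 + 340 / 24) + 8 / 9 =27904.06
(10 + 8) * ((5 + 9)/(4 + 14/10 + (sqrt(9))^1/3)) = 315/8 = 39.38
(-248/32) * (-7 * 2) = 217/2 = 108.50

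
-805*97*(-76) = 5934460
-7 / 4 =-1.75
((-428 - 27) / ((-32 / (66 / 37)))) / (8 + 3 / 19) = 57057 / 18352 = 3.11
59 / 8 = 7.38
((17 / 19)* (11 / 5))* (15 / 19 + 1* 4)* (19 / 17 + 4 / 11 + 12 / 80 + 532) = 181616071 / 36100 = 5030.92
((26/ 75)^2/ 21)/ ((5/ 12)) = 2704/ 196875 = 0.01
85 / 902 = 0.09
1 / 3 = 0.33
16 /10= 1.60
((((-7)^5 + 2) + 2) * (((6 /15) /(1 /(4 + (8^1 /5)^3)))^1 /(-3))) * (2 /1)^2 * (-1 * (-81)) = 3673001376 /625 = 5876802.20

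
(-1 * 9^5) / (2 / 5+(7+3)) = -295245 / 52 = -5677.79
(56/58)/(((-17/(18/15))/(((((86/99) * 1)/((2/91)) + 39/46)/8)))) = -1287013/3741870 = -0.34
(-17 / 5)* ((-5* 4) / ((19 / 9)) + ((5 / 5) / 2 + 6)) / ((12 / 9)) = 5763 / 760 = 7.58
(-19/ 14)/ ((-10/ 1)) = 19/ 140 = 0.14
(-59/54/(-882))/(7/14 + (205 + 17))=59/10597230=0.00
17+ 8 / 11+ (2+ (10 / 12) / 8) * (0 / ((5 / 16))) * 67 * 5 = 195 / 11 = 17.73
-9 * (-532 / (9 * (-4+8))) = 133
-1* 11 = -11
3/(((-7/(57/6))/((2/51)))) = -19/119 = -0.16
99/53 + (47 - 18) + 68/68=1689/53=31.87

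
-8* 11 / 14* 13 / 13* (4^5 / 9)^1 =-45056 / 63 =-715.17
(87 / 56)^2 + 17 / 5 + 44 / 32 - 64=-890803 / 15680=-56.81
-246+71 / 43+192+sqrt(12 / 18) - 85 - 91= -227.53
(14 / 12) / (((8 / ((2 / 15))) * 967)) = 7 / 348120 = 0.00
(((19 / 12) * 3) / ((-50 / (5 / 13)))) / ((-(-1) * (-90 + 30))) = 19 / 31200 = 0.00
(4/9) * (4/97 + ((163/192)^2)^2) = 73909258801/296591818752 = 0.25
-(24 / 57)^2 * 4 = -256 / 361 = -0.71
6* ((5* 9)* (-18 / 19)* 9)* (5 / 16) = -54675 / 76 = -719.41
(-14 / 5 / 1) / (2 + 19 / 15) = -6 / 7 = -0.86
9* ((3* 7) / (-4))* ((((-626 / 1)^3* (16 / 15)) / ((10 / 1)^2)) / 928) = 1931850711 / 14500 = 133231.08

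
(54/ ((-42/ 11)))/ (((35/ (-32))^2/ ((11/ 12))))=-92928/ 8575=-10.84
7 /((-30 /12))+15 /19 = -191 /95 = -2.01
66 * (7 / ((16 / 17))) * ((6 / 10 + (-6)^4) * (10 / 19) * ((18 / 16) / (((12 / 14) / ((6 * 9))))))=14435106147 / 608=23741950.90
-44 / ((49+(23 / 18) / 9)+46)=-7128 / 15413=-0.46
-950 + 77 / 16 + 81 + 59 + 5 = -12803 / 16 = -800.19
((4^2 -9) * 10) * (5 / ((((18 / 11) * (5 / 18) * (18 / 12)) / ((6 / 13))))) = 236.92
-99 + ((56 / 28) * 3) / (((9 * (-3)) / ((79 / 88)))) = -39283 / 396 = -99.20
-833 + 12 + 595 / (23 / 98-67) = -829.91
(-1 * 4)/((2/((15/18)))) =-5/3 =-1.67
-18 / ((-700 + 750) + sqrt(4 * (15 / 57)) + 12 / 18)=-38988 / 109699 + 81 * sqrt(95) / 109699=-0.35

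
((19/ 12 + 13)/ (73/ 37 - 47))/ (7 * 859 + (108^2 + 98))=-37/ 2030616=-0.00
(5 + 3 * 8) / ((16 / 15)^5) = 21.00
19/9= 2.11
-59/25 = -2.36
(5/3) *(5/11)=25/33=0.76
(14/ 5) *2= 28/ 5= 5.60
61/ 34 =1.79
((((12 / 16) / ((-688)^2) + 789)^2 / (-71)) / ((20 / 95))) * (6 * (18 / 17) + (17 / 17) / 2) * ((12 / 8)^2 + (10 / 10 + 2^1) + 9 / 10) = -1215184936023748717625169 / 692310611454853120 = -1755259.73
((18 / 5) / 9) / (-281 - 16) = -2 / 1485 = -0.00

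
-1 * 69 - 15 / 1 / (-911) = -62844 / 911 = -68.98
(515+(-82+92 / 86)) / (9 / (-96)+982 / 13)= 1552928 / 269911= 5.75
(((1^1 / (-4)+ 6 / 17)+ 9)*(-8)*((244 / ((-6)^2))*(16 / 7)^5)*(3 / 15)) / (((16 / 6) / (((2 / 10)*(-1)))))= 9898295296 / 21428925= 461.91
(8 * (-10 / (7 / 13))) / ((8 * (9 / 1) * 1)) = -130 / 63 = -2.06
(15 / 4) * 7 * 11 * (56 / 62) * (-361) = -2918685 / 31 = -94151.13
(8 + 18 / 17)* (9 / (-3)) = -462 / 17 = -27.18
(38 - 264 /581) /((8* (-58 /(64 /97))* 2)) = -43628 /1634353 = -0.03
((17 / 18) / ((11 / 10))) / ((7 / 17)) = 1445 / 693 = 2.09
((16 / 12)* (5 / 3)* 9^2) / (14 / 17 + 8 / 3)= 4590 / 89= 51.57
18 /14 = 9 /7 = 1.29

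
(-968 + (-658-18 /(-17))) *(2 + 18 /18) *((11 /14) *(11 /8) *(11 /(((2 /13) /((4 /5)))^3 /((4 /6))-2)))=242334882504 /8321551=29121.36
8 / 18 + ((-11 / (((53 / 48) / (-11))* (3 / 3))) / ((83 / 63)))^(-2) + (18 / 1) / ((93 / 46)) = 38797711293823 / 4150457853696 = 9.35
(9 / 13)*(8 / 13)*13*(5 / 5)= 72 / 13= 5.54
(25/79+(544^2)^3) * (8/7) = 16379870974671061192/553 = 29620019845698121.50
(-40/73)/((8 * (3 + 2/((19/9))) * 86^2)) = -19/8098620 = -0.00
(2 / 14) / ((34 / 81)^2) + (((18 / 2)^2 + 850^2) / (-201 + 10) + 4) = -3778.34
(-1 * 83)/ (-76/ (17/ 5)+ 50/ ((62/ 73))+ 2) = -2.15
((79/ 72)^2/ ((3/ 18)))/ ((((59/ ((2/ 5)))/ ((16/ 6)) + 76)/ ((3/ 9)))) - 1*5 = -1695569/ 340362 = -4.98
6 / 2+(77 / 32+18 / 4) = 9.91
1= 1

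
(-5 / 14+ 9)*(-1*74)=-4477 / 7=-639.57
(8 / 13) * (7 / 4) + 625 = 8139 / 13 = 626.08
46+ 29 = 75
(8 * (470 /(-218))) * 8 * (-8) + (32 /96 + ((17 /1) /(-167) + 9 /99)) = 663277213 /600699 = 1104.18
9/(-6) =-3/2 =-1.50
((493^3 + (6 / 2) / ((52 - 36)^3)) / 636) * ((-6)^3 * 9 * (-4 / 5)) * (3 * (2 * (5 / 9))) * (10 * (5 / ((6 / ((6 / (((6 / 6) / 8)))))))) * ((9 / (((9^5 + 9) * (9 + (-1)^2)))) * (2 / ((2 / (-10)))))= -331287064475625 / 5564576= -59535005.81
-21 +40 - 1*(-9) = 28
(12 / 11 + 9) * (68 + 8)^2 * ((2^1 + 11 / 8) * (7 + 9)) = 34621344 / 11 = 3147394.91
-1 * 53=-53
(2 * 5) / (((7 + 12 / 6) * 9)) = 0.12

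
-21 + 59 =38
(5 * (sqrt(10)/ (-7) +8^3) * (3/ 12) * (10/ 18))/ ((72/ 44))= 17600/ 81 -275 * sqrt(10)/ 4536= 217.09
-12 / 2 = -6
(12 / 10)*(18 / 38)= 54 / 95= 0.57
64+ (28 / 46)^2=34052 / 529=64.37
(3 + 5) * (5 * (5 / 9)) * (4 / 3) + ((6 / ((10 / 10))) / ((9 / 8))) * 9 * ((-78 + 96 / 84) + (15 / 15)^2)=-682576 / 189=-3611.51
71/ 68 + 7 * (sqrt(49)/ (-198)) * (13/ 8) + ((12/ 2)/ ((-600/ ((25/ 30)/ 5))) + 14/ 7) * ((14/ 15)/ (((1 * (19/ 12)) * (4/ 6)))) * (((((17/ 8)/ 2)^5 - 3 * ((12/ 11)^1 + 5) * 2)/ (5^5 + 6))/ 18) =269121985340479/ 419933661954048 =0.64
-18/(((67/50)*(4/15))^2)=-1265625/8978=-140.97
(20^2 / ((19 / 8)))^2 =10240000 / 361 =28365.65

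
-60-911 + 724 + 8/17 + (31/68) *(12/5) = -20862/85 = -245.44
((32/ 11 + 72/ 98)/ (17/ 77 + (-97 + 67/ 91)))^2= 651883024/ 452892658729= 0.00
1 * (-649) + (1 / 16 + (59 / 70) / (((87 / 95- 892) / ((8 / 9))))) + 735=86.06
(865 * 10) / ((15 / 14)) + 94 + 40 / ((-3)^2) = 73546 / 9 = 8171.78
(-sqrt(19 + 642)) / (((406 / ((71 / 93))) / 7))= -71 * sqrt(661) / 5394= -0.34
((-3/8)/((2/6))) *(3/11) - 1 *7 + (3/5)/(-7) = -22769/3080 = -7.39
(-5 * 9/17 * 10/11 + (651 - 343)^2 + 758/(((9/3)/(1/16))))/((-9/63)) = -2980667935/4488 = -664141.70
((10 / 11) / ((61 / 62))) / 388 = 155 / 65087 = 0.00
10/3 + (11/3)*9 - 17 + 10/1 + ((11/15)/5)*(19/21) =29.47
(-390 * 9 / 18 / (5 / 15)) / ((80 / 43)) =-5031 / 16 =-314.44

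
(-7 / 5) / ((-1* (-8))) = -7 / 40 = -0.18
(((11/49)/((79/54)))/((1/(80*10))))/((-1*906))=-79200/584521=-0.14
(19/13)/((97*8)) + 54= 544771/10088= 54.00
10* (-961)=-9610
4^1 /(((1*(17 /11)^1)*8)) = 11 /34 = 0.32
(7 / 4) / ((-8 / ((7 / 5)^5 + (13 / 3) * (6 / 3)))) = -921697 / 300000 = -3.07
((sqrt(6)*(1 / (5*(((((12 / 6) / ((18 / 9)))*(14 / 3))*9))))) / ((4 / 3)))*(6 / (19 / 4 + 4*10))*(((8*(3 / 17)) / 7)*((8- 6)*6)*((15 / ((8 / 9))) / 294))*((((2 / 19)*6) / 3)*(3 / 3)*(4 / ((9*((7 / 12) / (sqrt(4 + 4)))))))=41472*sqrt(3) / 971730319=0.00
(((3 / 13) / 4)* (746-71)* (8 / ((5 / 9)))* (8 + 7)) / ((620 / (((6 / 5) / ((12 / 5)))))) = 10935 / 1612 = 6.78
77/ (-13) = -77/ 13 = -5.92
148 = 148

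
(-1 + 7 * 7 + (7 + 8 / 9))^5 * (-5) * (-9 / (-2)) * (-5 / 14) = 4381793076.89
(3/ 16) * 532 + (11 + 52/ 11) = 5081/ 44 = 115.48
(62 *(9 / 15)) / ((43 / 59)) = 10974 / 215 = 51.04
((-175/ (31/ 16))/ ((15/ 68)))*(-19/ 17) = 42560/ 93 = 457.63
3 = 3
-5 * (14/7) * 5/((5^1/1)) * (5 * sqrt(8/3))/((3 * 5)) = -20 * sqrt(6)/9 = -5.44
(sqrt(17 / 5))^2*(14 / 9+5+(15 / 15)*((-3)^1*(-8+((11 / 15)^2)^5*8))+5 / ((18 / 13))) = 216236866211653 / 1922167968750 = 112.50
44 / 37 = 1.19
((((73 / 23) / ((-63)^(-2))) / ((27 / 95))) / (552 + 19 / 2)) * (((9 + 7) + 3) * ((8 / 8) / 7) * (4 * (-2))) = -44273040 / 25829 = -1714.08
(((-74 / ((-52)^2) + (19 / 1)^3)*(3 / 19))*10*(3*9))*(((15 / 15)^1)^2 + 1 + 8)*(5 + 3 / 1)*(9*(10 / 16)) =845032287375 / 6422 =131583974.99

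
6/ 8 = 3/ 4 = 0.75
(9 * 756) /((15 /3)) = 6804 /5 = 1360.80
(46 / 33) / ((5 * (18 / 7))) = 161 / 1485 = 0.11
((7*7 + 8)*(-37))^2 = 4447881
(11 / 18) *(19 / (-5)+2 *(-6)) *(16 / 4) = -1738 / 45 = -38.62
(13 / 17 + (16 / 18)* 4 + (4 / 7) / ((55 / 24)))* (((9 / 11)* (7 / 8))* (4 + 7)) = 269173 / 7480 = 35.99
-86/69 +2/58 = -2425/2001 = -1.21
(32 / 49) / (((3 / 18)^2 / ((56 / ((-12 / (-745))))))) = 572160 / 7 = 81737.14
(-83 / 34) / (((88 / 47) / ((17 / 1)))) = -3901 / 176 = -22.16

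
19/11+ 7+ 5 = 151/11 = 13.73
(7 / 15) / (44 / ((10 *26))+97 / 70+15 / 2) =637 / 12360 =0.05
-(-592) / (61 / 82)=48544 / 61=795.80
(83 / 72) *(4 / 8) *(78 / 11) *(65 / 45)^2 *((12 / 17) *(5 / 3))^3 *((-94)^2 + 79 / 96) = 19336841948125 / 157589388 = 122703.96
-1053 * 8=-8424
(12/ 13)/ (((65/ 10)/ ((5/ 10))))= 12/ 169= 0.07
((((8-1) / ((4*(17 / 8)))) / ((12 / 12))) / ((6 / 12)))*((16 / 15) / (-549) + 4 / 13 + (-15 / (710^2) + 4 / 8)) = 2434981255 / 1834858467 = 1.33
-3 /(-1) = 3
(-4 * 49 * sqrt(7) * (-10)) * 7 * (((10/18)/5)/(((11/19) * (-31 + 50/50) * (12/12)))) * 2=-52136 * sqrt(7)/297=-464.44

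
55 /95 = 11 /19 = 0.58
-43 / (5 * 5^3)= -43 / 625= -0.07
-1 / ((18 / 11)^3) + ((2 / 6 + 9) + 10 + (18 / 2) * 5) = 64.11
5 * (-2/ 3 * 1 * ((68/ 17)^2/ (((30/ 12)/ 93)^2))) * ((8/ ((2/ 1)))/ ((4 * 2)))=-184512/ 5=-36902.40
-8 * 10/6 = -13.33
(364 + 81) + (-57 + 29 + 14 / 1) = 431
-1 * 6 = -6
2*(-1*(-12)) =24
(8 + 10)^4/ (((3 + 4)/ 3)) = 314928/ 7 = 44989.71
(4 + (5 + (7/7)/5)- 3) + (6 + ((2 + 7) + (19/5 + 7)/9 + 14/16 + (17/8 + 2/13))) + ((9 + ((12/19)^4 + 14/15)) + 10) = 231998158/5082519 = 45.65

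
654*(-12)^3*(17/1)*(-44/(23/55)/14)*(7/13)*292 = 6787949921280/299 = 22702173649.77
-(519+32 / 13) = -6779 / 13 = -521.46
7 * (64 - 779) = -5005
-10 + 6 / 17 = -164 / 17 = -9.65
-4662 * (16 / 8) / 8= -2331 / 2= -1165.50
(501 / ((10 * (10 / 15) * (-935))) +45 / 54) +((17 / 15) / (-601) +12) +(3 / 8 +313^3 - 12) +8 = 689253874518199 / 22477400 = 30664306.13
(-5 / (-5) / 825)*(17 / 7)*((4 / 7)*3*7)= 68 / 1925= 0.04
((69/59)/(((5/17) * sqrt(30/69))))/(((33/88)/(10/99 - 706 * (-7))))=765215152 * sqrt(230)/146025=79473.12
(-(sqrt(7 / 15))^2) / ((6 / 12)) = -14 / 15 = -0.93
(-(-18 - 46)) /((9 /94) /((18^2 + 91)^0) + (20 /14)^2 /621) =183060864 /283261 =646.26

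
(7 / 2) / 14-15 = -59 / 4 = -14.75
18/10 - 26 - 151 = -876/5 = -175.20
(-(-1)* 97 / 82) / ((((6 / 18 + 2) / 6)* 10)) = 873 / 2870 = 0.30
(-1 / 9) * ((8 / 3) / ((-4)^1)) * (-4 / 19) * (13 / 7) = -0.03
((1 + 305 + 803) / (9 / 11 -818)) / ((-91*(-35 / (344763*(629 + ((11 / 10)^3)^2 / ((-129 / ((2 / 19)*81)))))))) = -1080455127029621831961 / 11695340702500000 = -92383.38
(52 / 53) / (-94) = -0.01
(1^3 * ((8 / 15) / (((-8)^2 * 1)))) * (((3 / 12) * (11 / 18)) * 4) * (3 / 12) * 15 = 11 / 576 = 0.02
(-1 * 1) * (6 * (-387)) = 2322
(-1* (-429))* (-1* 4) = -1716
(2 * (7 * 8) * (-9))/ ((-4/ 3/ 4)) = 3024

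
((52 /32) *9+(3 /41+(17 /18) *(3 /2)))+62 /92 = 379963 /22632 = 16.79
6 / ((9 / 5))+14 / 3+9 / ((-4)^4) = 2057 / 256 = 8.04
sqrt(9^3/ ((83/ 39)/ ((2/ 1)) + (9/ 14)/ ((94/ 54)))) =22.55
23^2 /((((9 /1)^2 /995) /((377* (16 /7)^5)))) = 208075054120960 /1361367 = 152842733.90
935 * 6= 5610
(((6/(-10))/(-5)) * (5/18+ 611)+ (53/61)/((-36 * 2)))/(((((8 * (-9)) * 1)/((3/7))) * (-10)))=8052871/184464000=0.04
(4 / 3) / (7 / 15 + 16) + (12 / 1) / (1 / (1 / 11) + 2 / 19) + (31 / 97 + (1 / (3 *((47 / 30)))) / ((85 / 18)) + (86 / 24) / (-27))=1823643821387 / 1308708527724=1.39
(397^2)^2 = 24840596881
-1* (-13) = 13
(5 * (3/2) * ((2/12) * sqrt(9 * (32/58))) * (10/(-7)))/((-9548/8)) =300 * sqrt(29)/484561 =0.00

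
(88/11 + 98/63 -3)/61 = 59/549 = 0.11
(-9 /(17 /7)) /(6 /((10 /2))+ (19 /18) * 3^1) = -1890 /2227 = -0.85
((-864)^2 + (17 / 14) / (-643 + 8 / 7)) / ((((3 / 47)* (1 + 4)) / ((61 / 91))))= 211339267943 / 134790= 1567915.04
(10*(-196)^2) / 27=384160 / 27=14228.15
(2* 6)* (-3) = -36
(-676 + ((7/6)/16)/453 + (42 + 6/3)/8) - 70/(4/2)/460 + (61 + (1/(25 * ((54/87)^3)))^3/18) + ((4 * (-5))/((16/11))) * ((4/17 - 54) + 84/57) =6848136978480380545850951/62582424297110064000000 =109.43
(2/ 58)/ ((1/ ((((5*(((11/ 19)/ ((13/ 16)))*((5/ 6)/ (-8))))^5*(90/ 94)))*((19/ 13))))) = -7863818359375/ 23149101419930889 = -0.00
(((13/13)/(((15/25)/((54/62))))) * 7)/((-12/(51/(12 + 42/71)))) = -126735/36952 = -3.43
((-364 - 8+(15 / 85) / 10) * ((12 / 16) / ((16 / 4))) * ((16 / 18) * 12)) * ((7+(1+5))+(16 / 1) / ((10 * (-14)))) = -9586.52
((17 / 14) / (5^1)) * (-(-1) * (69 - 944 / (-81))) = 111061 / 5670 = 19.59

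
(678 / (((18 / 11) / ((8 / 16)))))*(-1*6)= -1243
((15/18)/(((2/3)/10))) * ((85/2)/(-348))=-2125/1392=-1.53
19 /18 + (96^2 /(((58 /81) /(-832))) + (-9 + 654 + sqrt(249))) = -5589424807 /522 + sqrt(249) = -10707694.58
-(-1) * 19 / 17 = 19 / 17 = 1.12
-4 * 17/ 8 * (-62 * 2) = 1054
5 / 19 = 0.26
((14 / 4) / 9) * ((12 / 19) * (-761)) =-10654 / 57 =-186.91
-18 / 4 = -9 / 2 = -4.50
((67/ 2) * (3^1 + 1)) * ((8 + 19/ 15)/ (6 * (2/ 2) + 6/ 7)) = 181.09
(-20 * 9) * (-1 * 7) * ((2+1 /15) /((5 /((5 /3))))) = 868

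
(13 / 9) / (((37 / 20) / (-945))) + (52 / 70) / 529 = -737.84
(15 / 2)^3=3375 / 8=421.88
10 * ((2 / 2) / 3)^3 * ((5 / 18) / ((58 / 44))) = 550 / 7047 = 0.08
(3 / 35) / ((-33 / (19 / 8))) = -19 / 3080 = -0.01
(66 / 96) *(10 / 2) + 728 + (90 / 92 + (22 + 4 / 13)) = 3610597 / 4784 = 754.72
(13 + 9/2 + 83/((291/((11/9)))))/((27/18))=93491/7857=11.90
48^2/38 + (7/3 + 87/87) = 3646/57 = 63.96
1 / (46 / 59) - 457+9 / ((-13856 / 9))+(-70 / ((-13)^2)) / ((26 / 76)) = -319925768899 / 700157536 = -456.93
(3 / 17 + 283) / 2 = 2407 / 17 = 141.59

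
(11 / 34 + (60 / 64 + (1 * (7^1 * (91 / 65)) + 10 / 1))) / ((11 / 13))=372359 / 14960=24.89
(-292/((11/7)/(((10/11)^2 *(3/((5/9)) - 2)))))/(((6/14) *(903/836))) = -52816960/46827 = -1127.92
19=19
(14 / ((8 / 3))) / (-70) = -0.08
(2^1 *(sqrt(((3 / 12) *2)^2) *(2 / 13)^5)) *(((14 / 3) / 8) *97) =0.00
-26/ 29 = -0.90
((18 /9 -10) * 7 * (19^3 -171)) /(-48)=23408 /3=7802.67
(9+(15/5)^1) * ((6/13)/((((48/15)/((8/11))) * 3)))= 60/143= 0.42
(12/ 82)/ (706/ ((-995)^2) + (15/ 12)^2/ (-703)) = -22271602400/ 229730339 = -96.95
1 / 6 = 0.17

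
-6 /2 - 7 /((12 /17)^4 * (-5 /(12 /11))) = 299527 /95040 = 3.15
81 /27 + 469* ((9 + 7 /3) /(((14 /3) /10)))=11393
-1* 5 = -5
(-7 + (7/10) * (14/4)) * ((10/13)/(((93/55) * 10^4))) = -77/372000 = -0.00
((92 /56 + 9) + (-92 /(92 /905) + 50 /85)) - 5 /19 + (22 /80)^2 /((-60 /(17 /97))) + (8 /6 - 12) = -6349307528959 /7018144000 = -904.70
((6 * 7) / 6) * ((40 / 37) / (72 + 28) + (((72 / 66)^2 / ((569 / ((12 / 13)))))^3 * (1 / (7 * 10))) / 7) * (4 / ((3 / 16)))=4497063472360695712384 / 2785569446171418811905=1.61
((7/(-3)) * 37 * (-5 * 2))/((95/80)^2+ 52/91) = 4641280/10653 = 435.68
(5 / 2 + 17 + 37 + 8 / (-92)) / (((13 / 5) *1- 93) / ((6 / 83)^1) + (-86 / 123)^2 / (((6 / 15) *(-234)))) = -22966956675 / 509120995258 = -0.05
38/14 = 19/7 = 2.71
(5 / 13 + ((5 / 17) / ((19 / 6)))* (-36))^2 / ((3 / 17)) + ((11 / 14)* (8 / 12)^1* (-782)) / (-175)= 66012618577 / 1270512425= 51.96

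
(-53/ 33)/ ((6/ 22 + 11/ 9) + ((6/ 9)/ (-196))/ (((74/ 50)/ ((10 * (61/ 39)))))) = -1249157/ 1134779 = -1.10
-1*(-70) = 70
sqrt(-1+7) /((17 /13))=13* sqrt(6) /17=1.87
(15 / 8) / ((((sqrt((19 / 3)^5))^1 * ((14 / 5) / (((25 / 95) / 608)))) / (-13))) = -43875 * sqrt(57) / 8874338816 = -0.00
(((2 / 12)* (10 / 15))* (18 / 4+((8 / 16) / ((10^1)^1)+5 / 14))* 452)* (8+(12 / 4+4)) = 25877 / 7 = 3696.71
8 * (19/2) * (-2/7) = -152/7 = -21.71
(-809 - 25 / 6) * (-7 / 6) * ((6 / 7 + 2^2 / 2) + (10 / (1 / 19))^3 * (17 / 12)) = 497792928745 / 54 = 9218387569.35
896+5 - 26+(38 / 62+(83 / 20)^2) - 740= 1895159 / 12400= 152.84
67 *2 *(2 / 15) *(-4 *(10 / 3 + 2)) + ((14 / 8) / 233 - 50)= -18082349 / 41940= -431.15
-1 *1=-1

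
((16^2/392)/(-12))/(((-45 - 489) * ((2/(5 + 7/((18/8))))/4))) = 584/353241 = 0.00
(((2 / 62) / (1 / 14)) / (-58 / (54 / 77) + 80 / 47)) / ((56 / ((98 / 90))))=-6909 / 63730420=-0.00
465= 465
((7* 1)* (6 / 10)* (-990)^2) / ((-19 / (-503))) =2070559260 / 19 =108976803.16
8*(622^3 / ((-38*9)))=-962567392 / 171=-5629049.08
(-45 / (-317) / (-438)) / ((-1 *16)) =0.00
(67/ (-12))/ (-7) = 0.80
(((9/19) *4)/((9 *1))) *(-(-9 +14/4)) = 22/19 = 1.16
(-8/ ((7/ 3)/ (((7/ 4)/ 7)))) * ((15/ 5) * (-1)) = 18/ 7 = 2.57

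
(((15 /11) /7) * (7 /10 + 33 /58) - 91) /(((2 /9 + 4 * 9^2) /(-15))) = 27357885 /6515894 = 4.20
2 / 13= 0.15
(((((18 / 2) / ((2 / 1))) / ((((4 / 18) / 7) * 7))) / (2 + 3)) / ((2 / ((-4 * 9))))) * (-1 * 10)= 729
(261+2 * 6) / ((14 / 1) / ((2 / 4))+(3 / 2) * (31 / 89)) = 48594 / 5077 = 9.57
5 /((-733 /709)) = -3545 /733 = -4.84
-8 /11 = -0.73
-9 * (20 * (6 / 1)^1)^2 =-129600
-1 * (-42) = 42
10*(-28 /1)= -280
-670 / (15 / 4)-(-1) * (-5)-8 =-575 / 3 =-191.67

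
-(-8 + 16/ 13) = 88/ 13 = 6.77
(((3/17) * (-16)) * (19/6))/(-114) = 4/51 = 0.08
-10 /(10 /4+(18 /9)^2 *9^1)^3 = -80 /456533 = -0.00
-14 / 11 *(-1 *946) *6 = 7224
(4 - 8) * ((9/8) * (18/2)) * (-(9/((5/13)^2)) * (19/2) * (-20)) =-468163.80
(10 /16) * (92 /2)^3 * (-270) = -16425450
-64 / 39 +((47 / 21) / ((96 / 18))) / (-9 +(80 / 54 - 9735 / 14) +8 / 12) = -135952211 / 82815720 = -1.64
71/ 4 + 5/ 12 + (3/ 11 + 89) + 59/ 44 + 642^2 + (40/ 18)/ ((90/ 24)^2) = 7346703761/ 17820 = 412272.94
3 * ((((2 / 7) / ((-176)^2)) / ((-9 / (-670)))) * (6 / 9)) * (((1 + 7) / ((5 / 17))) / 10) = 0.00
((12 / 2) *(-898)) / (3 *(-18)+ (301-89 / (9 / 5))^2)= -218214 / 2560661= -0.09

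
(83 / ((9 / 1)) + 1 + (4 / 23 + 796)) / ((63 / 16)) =2670784 / 13041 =204.80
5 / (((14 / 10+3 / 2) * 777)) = 50 / 22533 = 0.00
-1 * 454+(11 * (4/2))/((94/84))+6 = -20132/47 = -428.34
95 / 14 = 6.79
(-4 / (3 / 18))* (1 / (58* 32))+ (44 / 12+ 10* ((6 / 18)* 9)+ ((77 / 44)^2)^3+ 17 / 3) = 24247367 / 356352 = 68.04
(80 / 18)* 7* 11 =3080 / 9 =342.22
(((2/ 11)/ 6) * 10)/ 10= 1/ 33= 0.03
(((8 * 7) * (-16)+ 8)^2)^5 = 304880506868562346036873396224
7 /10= 0.70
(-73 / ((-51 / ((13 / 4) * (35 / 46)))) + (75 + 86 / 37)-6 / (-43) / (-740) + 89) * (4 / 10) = 12680275489 / 186624300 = 67.95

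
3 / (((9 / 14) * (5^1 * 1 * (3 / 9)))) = 14 / 5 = 2.80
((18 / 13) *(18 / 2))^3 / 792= 59049 / 24167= 2.44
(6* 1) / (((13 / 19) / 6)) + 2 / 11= 52.80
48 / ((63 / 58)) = 928 / 21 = 44.19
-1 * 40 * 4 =-160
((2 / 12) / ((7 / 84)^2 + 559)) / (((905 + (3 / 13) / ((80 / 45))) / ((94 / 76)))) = 117312 / 287943645281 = 0.00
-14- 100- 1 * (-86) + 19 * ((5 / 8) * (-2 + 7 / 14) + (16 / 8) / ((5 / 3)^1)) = -1841 / 80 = -23.01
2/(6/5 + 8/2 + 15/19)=190/569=0.33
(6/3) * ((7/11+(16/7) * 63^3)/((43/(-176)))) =-201180896/43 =-4678625.49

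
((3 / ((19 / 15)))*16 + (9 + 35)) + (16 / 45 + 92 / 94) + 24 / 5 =88.03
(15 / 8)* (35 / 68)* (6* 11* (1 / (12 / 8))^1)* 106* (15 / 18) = 510125 / 136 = 3750.92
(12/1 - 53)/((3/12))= -164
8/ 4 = 2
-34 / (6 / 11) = -62.33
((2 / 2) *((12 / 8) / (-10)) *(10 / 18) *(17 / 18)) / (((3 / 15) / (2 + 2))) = -85 / 54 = -1.57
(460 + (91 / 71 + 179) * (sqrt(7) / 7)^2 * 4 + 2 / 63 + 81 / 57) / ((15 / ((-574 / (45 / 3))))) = -3933760498 / 2731725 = -1440.03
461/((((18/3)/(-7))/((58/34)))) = -93583/102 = -917.48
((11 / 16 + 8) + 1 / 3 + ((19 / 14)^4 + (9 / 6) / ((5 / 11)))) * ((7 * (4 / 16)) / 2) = 2263643 / 164640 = 13.75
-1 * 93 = -93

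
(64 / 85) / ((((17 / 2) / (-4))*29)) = -512 / 41905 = -0.01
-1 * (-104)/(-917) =-104/917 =-0.11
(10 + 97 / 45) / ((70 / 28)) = 1094 / 225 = 4.86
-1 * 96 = -96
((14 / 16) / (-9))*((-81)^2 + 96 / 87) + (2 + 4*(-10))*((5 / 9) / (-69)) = -91871303 / 144072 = -637.68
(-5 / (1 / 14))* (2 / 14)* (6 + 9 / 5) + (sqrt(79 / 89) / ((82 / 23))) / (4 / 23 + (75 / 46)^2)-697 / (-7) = 24334* sqrt(7031) / 21868457 + 151 / 7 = 21.66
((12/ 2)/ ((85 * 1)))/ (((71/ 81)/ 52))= 25272/ 6035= 4.19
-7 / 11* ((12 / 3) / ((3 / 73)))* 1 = -2044 / 33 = -61.94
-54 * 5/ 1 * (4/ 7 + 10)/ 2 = -9990/ 7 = -1427.14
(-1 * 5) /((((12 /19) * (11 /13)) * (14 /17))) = -20995 /1848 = -11.36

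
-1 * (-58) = 58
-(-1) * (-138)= -138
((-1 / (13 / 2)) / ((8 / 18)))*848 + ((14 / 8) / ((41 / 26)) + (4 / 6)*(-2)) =-939451 / 3198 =-293.76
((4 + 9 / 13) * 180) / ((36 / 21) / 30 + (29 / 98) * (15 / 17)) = 91463400 / 34463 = 2653.96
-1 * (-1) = 1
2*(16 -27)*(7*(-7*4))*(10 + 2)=51744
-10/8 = -5/4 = -1.25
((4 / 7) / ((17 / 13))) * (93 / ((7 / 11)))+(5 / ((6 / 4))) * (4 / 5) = 66.53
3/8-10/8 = -7/8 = -0.88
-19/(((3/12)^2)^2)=-4864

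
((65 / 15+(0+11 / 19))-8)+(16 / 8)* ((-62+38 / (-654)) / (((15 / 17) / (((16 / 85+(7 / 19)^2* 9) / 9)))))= -2001825746 / 79681725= -25.12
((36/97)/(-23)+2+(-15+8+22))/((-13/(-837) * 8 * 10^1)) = 31714767/2320240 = 13.67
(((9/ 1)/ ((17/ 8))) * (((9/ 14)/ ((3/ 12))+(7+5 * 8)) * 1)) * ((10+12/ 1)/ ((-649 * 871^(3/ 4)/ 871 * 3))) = -16656 * 871^(1/ 4)/ 7021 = -12.89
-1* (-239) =239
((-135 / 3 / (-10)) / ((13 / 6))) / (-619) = -27 / 8047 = -0.00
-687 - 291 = -978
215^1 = 215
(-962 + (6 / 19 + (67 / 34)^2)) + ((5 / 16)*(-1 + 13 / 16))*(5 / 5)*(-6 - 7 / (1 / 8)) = -670635197 / 702848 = -954.17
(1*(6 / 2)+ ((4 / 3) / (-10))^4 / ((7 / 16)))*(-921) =-326457967 / 118125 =-2763.67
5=5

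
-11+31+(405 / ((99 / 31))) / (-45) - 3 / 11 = 186 / 11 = 16.91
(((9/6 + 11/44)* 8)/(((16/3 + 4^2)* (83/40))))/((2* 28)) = 15/2656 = 0.01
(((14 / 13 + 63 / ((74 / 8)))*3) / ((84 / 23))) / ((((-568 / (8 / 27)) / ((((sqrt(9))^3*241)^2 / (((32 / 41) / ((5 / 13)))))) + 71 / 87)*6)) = 19369819799865 / 14636760834124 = 1.32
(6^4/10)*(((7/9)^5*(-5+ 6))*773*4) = 415737952/3645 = 114057.05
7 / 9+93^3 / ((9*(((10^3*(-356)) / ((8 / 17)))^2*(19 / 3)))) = 76114871663071 / 97861974750000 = 0.78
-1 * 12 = -12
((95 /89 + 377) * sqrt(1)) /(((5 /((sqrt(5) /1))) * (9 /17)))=190672 * sqrt(5) /1335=319.37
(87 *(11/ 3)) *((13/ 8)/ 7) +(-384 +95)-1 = -12093/ 56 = -215.95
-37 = -37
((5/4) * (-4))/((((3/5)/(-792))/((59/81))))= 129800/27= 4807.41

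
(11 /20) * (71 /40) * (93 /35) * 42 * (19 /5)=414.01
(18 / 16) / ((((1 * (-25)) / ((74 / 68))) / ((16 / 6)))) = -111 / 850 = -0.13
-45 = -45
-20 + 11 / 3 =-49 / 3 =-16.33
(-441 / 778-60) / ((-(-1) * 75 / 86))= -675401 / 9725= -69.45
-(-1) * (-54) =-54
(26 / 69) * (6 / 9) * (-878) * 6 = -91312 / 69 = -1323.36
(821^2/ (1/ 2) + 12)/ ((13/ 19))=25613786/ 13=1970291.23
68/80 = 17/20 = 0.85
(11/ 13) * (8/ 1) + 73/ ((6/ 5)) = 5273/ 78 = 67.60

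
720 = 720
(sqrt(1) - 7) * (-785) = 4710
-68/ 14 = -34/ 7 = -4.86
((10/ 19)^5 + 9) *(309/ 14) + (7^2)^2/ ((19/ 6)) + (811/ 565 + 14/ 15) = 11282836953295/ 11751565854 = 960.11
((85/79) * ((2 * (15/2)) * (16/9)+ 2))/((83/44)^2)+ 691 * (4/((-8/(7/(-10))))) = 8180379241/32653860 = 250.52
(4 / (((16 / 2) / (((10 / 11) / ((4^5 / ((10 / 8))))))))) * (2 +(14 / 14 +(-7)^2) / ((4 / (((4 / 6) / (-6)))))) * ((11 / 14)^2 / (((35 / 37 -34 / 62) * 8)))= 3469675 / 52716109824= 0.00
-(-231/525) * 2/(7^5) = 22/420175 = 0.00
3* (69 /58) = 207 /58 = 3.57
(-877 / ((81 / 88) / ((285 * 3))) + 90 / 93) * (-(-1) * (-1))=227283050 / 279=814634.59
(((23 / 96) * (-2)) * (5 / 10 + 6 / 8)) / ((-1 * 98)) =115 / 18816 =0.01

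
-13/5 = -2.60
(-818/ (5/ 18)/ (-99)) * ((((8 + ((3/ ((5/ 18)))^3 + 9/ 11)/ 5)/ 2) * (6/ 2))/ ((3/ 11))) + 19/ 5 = 1462901947/ 34375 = 42557.15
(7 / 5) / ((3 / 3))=7 / 5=1.40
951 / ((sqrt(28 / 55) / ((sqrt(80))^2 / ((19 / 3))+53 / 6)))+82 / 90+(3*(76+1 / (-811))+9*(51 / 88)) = 751901093 / 3211560+775699*sqrt(385) / 532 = 28843.74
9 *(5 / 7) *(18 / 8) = 405 / 28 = 14.46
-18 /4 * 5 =-45 /2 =-22.50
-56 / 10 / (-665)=4 / 475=0.01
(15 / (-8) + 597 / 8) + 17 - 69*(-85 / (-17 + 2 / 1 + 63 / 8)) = -55739 / 76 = -733.41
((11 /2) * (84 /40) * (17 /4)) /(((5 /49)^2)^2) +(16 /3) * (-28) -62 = 67883420581 /150000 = 452556.14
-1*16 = -16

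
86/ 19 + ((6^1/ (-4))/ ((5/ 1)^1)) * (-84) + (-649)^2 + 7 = 40017584/ 95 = 421237.73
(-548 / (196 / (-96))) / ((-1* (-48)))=274 / 49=5.59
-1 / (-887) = 1 / 887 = 0.00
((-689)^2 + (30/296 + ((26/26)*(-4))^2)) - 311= 70215063/148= 474426.10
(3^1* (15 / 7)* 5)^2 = 50625 / 49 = 1033.16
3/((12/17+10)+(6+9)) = 0.12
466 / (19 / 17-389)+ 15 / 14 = -857 / 6594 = -0.13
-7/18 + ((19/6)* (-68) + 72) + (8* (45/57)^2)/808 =-94320557/656298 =-143.72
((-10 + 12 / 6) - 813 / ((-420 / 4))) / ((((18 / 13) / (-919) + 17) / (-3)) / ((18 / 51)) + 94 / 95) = 0.02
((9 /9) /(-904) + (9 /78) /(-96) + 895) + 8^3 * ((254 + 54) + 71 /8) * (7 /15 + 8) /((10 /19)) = 1227282888579 /470080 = 2610795.80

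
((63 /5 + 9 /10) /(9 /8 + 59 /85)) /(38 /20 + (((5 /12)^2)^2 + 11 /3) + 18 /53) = 50444467200 /40352079277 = 1.25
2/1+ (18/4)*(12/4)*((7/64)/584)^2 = 5587862827/2793930752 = 2.00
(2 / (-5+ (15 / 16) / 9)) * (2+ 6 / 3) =-384 / 235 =-1.63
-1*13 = -13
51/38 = 1.34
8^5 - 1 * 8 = 32760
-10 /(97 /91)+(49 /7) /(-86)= -78939 /8342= -9.46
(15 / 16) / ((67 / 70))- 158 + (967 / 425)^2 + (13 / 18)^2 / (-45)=-10717653297409 / 70578135000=-151.86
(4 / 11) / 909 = 4 / 9999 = 0.00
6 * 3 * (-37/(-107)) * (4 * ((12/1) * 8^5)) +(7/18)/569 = 10728775877357/1095894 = 9789975.93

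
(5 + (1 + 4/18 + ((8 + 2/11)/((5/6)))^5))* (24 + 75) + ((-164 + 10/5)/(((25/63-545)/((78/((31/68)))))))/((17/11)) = 70330694297246176/7786157005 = 9032786.55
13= 13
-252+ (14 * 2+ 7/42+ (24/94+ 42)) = -51205/282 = -181.58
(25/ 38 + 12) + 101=4319/ 38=113.66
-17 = -17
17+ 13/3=21.33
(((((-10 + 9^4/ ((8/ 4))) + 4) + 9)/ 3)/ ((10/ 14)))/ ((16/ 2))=15323/ 80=191.54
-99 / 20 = -4.95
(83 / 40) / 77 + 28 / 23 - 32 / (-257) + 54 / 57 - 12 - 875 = -306022487513 / 345911720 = -884.68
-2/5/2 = -1/5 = -0.20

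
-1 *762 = -762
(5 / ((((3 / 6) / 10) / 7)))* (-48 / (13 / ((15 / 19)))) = -504000 / 247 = -2040.49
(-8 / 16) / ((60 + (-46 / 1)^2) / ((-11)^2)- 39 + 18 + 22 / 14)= 847 / 2448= 0.35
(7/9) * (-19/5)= -133/45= -2.96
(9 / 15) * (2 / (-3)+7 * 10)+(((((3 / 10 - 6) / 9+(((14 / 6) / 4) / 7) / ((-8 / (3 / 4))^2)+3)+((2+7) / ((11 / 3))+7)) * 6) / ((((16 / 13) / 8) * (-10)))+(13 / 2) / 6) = -23128937 / 6758400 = -3.42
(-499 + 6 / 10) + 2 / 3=-7466 / 15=-497.73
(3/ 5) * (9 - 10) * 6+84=402/ 5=80.40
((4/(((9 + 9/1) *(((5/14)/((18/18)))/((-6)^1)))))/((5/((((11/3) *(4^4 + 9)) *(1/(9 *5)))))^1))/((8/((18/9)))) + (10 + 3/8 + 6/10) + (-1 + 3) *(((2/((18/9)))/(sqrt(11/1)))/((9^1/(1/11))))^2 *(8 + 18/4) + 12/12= 57101123/7187400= 7.94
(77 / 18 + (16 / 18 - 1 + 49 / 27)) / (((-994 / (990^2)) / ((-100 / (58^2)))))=73280625 / 417977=175.32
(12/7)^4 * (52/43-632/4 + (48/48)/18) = -1353.63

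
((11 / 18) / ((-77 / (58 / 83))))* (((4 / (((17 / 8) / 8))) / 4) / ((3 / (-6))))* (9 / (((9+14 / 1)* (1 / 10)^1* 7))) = 37120 / 1590197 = 0.02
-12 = -12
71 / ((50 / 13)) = 18.46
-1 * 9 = -9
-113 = -113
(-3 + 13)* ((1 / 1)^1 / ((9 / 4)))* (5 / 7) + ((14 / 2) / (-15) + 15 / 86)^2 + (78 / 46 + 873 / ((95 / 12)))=195524304277 / 1696827300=115.23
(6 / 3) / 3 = 2 / 3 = 0.67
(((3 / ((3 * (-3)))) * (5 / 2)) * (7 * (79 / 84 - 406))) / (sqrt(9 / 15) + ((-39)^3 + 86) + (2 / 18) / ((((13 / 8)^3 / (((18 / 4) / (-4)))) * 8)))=-81066375769656875 / 2032211344505063472 - 821160881125 * sqrt(15) / 6096634033515190416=-0.04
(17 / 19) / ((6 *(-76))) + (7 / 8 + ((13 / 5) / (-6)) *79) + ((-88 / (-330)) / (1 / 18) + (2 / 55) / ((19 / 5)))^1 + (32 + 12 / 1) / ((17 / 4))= -18.20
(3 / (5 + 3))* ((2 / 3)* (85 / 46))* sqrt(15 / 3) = 85* sqrt(5) / 184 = 1.03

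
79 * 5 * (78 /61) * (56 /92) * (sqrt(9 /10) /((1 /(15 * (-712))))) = -1382013360 * sqrt(10) /1403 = -3114975.04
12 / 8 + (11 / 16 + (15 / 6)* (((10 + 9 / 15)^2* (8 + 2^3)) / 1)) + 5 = 360127 / 80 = 4501.59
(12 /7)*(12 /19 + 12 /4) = 6.23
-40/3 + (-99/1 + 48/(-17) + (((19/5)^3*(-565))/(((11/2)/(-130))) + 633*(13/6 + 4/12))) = 4119187163/5610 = 734257.96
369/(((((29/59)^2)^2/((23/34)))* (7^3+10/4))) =102840042807/8308429907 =12.38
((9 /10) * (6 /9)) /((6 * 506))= 1 /5060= 0.00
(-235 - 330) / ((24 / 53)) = -29945 / 24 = -1247.71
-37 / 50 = -0.74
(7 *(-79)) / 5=-553 / 5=-110.60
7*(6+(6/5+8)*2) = 854/5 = 170.80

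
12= 12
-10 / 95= -2 / 19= -0.11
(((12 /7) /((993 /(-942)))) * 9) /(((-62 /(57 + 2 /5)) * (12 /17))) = 984861 /51305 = 19.20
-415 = -415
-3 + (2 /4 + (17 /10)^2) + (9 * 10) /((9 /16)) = 16039 /100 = 160.39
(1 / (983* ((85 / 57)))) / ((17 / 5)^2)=285 / 4829479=0.00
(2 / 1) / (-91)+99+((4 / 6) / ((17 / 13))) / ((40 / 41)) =9235643 / 92820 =99.50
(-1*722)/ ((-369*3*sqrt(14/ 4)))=722*sqrt(14)/ 7749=0.35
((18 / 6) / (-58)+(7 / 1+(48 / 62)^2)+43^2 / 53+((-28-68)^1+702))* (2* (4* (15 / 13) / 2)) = 57466478070 / 19201741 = 2992.77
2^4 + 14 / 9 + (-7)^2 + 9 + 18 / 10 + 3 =3616 / 45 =80.36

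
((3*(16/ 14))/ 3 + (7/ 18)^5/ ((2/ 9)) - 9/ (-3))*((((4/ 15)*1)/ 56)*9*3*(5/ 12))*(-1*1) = -12294865/ 54867456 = -0.22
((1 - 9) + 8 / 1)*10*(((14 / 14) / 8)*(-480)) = 0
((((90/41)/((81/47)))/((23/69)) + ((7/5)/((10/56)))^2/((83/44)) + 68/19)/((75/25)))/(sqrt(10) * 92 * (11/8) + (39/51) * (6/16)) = -8570144322064/358819029063418125 + 11341597147445312 * sqrt(10)/1076457087190254375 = 0.03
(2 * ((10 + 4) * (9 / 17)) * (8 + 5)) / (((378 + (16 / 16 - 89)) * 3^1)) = 546 / 2465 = 0.22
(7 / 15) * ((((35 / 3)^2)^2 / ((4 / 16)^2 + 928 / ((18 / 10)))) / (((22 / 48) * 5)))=7.32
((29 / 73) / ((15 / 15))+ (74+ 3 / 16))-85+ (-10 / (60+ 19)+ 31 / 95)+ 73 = 550358827 / 8765840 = 62.78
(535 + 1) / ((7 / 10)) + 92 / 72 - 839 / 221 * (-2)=21569089 / 27846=774.58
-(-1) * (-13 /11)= -13 /11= -1.18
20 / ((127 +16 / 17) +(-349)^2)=85 / 518198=0.00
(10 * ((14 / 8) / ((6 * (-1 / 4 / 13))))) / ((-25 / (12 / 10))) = 182 / 25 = 7.28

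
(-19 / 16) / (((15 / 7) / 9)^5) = -77597919 / 50000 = -1551.96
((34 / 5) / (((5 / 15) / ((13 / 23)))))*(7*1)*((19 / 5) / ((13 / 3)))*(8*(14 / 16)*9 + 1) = 2604672 / 575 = 4529.86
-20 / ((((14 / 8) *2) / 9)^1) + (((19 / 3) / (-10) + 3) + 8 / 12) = -10163 / 210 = -48.40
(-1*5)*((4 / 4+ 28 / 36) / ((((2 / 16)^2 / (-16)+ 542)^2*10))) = -8388608 / 2772294930441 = -0.00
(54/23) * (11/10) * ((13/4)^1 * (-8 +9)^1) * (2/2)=3861/460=8.39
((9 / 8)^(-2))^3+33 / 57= 1.07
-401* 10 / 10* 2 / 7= -802 / 7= -114.57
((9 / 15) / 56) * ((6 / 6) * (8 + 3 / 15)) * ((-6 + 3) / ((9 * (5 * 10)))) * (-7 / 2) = 41 / 20000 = 0.00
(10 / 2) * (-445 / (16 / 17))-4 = -37889 / 16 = -2368.06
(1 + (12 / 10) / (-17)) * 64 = 5056 / 85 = 59.48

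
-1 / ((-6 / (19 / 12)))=19 / 72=0.26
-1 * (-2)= 2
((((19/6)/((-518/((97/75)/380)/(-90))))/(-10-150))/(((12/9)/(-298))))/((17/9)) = 390231/281792000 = 0.00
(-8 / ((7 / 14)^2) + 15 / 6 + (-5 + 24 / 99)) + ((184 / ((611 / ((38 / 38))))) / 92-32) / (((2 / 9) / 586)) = -3403902571 / 40326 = -84409.63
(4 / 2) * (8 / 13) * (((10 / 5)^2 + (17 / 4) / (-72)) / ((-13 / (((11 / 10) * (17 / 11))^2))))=-65603 / 60840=-1.08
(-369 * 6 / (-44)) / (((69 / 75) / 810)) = 44301.88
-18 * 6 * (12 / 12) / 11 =-108 / 11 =-9.82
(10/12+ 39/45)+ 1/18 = 79/45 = 1.76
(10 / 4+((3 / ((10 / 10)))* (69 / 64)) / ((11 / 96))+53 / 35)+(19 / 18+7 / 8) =947251 / 27720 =34.17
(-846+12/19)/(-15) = 5354/95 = 56.36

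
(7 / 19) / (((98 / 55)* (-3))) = -55 / 798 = -0.07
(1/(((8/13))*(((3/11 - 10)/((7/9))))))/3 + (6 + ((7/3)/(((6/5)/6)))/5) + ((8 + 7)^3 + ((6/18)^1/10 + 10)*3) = 394451351/115560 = 3413.39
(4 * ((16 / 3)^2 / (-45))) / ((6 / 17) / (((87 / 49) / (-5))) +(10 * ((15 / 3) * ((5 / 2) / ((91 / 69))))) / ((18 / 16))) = -22969856 / 756353025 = -0.03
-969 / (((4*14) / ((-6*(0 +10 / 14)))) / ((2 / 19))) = 765 / 98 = 7.81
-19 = -19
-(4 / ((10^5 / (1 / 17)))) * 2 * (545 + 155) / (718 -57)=-7 / 1404625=-0.00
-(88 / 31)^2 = -7744 / 961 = -8.06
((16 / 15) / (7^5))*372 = 1984 / 84035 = 0.02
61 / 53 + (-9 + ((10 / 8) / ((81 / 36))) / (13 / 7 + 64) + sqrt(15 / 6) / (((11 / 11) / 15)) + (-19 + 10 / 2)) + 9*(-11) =-26572490 / 219897 + 15*sqrt(10) / 2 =-97.12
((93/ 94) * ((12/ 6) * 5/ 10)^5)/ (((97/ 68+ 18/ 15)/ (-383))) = -6055230/ 41971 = -144.27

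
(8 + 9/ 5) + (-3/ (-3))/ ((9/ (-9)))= 44/ 5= 8.80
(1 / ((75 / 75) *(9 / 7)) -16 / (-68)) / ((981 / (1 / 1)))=155 / 150093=0.00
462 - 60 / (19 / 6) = 8418 / 19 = 443.05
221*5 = 1105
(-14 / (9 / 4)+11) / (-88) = -43 / 792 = -0.05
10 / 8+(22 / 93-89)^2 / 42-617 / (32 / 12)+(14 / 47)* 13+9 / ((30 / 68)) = -6234644387 / 341462520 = -18.26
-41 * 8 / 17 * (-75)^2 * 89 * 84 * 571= -7875928620000 / 17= -463289918823.53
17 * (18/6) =51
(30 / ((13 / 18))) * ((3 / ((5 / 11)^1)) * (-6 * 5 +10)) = -71280 / 13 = -5483.08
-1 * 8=-8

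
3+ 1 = 4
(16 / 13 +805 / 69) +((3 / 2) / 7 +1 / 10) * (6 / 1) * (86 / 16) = 125761 / 5460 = 23.03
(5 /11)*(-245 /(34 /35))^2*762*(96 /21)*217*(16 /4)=277910467800000 /3179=87420719660.27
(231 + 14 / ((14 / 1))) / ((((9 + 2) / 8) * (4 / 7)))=295.27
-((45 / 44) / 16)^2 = -2025 / 495616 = -0.00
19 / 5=3.80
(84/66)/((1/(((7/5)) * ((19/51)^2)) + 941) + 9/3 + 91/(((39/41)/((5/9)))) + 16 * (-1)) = 0.00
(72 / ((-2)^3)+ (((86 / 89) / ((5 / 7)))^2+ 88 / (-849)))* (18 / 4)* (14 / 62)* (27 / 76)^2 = -18720675391761 / 20068981450400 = -0.93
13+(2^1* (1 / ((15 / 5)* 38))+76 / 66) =8884 / 627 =14.17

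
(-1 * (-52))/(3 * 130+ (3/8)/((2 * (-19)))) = 15808/118557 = 0.13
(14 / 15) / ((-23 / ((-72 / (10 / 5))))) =168 / 115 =1.46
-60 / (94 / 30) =-900 / 47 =-19.15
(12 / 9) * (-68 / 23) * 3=-11.83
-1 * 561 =-561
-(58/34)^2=-841/289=-2.91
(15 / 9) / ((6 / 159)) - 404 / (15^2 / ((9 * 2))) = 1777 / 150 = 11.85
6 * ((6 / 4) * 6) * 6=324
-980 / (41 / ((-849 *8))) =6656160 / 41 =162345.37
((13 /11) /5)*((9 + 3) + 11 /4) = 3.49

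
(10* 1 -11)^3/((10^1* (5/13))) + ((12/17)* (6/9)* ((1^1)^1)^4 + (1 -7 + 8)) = 1879/850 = 2.21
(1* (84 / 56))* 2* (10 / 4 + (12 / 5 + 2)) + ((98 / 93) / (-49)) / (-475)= 1828849 / 88350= 20.70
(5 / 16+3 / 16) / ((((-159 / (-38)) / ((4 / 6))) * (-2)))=-19 / 477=-0.04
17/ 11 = 1.55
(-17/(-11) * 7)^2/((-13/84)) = -1189524/1573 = -756.21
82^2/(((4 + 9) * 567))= 6724/7371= 0.91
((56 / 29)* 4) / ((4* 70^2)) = 2 / 5075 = 0.00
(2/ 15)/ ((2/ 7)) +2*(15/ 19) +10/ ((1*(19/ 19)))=3433/ 285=12.05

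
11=11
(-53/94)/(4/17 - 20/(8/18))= 0.01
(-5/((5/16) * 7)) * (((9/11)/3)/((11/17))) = -816/847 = -0.96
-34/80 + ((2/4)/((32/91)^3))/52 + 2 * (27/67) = 52875073/87818240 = 0.60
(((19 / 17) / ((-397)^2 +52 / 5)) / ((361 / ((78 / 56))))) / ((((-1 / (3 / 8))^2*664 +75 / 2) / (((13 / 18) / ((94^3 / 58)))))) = 24505 / 84525178555555377584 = 0.00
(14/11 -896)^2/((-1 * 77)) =-13837852/1331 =-10396.58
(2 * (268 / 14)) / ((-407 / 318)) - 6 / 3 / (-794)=-33831079 / 1131053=-29.91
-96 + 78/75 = -2374/25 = -94.96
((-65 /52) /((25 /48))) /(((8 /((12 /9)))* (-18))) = 1 /45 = 0.02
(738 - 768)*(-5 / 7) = 150 / 7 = 21.43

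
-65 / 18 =-3.61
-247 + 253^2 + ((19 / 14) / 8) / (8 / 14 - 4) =24484589 / 384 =63761.95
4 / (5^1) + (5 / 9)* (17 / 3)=533 / 135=3.95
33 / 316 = 0.10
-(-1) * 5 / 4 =1.25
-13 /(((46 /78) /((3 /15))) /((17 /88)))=-0.85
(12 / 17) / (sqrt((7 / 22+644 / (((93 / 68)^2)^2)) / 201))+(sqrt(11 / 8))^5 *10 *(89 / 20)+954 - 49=103788 *sqrt(53675115372186) / 1031746903355+10769 *sqrt(22) / 512+905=1004.39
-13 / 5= -2.60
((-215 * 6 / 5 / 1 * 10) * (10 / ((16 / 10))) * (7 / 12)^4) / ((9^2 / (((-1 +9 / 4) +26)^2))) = -17116.50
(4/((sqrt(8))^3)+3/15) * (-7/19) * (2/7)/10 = -0.00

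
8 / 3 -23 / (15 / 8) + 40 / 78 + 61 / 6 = 421 / 390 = 1.08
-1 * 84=-84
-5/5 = -1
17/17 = 1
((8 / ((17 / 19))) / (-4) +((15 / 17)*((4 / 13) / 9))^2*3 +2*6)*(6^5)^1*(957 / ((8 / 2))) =887510116944 / 48841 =18171415.76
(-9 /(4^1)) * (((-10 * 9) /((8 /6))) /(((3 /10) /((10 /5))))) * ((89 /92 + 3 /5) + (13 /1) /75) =324297 /184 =1762.48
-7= -7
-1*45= -45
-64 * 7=-448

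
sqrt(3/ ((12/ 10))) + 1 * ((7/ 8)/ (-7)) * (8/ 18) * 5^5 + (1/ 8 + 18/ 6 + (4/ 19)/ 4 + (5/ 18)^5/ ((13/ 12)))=-828589196/ 4861701 + sqrt(10)/ 2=-168.85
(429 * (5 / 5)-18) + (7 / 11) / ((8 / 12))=9063 / 22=411.95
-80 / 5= -16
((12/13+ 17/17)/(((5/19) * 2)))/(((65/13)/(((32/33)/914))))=0.00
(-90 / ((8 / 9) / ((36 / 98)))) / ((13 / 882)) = -32805 / 13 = -2523.46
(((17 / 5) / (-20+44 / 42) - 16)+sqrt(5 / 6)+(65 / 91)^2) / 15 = -509301 / 487550+sqrt(30) / 90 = -0.98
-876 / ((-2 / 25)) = 10950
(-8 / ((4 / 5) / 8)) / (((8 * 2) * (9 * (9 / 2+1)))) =-10 / 99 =-0.10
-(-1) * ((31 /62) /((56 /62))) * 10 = 155 /28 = 5.54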